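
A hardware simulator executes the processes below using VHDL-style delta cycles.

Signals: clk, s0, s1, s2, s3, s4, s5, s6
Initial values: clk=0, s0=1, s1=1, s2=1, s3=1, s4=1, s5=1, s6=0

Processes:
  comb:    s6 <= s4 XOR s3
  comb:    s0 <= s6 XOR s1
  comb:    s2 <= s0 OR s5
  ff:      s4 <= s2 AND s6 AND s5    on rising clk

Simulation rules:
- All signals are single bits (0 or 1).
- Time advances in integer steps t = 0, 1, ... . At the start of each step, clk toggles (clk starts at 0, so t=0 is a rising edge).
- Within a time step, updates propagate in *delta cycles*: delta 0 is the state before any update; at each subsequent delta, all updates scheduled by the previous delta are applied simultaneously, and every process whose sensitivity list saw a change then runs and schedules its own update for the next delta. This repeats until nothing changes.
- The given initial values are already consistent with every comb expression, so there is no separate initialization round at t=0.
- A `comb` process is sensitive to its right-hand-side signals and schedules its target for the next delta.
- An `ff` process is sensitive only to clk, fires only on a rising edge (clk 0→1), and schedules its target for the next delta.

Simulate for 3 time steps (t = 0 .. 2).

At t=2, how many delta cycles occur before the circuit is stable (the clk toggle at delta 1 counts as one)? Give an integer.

4

[bits: s5,s1,s6,s0,s3,clk,s4,s2]
t=0: Δ0=11011011 Δ1=11011111 Δ2=11011101 Δ3=11111101 Δ4=11101101 | 4Δ
t=1: Δ0=11101101 Δ1=11101001 | 1Δ
t=2: Δ0=11101001 Δ1=11101101 Δ2=11101111 Δ3=11001111 Δ4=11011111 | 4Δ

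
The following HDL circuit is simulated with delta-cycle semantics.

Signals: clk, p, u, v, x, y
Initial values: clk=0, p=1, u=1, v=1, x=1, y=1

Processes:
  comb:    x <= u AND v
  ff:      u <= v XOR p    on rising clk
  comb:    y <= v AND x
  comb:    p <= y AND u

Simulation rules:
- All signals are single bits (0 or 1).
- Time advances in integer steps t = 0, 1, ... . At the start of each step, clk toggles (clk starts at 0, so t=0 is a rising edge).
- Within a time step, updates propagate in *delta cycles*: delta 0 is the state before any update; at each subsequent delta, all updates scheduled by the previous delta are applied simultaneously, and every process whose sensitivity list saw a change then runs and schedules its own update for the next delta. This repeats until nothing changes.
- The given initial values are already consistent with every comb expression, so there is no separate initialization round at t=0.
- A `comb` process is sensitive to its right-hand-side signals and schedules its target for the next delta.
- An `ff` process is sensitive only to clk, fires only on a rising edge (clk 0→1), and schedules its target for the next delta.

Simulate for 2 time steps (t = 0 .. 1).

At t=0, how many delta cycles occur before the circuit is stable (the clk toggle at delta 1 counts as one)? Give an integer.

4

t0.Δ0 x=1 y=1 v=1 p=1 u=1 clk=0
t0.Δ1 x=1 y=1 v=1 p=1 u=1 clk=1
t0.Δ2 x=1 y=1 v=1 p=1 u=0 clk=1
t0.Δ3 x=0 y=1 v=1 p=0 u=0 clk=1
t0.Δ4 x=0 y=0 v=1 p=0 u=0 clk=1
t1.Δ0 x=0 y=0 v=1 p=0 u=0 clk=1
t1.Δ1 x=0 y=0 v=1 p=0 u=0 clk=0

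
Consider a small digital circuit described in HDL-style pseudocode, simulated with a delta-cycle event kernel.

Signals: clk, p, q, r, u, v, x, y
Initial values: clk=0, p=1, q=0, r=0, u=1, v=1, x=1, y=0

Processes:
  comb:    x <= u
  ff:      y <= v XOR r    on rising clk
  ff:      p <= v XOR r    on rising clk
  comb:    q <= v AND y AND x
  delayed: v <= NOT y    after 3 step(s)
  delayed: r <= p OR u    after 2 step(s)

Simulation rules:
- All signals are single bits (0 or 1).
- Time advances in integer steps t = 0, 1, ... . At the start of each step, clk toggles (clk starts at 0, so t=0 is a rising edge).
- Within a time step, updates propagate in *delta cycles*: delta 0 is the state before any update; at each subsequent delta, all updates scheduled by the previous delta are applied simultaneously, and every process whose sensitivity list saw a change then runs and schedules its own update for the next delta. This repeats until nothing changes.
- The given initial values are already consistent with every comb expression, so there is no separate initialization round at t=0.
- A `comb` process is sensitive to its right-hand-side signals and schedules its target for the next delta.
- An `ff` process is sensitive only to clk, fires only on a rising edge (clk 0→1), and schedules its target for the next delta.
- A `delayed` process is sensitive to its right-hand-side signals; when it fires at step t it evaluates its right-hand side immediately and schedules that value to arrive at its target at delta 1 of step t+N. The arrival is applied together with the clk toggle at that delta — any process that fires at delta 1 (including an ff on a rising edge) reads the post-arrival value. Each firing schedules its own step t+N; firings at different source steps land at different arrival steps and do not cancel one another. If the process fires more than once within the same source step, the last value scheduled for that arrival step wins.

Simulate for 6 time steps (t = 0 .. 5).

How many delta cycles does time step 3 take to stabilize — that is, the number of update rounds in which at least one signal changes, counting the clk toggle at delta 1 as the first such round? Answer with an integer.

t=0 Δ0: clk=0 x=1 v=1 q=0 p=1 r=0 y=0 u=1
  Δ1: clk:0→1
  Δ2: y:0→1
  Δ3: q:0→1
  (3Δ to stable)
t=1 Δ0: clk=1 x=1 v=1 q=1 p=1 r=0 y=1 u=1
  Δ1: clk:1→0
  (1Δ to stable)
t=2 Δ0: clk=0 x=1 v=1 q=1 p=1 r=0 y=1 u=1
  Δ1: clk:0→1
  (1Δ to stable)
t=3 Δ0: clk=1 x=1 v=1 q=1 p=1 r=0 y=1 u=1
  Δ1: clk:1→0, v:1→0
  Δ2: q:1→0
  (2Δ to stable)
t=4 Δ0: clk=0 x=1 v=0 q=0 p=1 r=0 y=1 u=1
  Δ1: clk:0→1
  Δ2: p:1→0, y:1→0
  (2Δ to stable)
t=5 Δ0: clk=1 x=1 v=0 q=0 p=0 r=0 y=0 u=1
  Δ1: clk:1→0
  (1Δ to stable)

2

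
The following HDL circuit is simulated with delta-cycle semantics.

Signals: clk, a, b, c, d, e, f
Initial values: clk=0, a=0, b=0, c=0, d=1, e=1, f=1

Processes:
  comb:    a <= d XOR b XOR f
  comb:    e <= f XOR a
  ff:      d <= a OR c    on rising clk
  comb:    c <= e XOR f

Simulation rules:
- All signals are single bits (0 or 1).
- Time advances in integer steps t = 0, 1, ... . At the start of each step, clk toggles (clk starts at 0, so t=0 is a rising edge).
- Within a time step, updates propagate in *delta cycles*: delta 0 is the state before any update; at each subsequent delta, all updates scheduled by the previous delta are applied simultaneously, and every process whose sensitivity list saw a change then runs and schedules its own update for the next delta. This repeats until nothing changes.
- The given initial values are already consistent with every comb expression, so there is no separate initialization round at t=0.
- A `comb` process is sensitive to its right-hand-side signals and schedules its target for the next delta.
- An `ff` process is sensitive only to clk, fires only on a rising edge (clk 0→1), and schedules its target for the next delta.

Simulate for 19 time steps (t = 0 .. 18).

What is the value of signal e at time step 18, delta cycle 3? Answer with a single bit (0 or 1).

0

t0.Δ0 clk=0 e=1 f=1 c=0 a=0 b=0 d=1
t0.Δ1 clk=1 e=1 f=1 c=0 a=0 b=0 d=1
t0.Δ2 clk=1 e=1 f=1 c=0 a=0 b=0 d=0
t0.Δ3 clk=1 e=1 f=1 c=0 a=1 b=0 d=0
t0.Δ4 clk=1 e=0 f=1 c=0 a=1 b=0 d=0
t0.Δ5 clk=1 e=0 f=1 c=1 a=1 b=0 d=0
t1.Δ0 clk=1 e=0 f=1 c=1 a=1 b=0 d=0
t1.Δ1 clk=0 e=0 f=1 c=1 a=1 b=0 d=0
t2.Δ0 clk=0 e=0 f=1 c=1 a=1 b=0 d=0
t2.Δ1 clk=1 e=0 f=1 c=1 a=1 b=0 d=0
t2.Δ2 clk=1 e=0 f=1 c=1 a=1 b=0 d=1
t2.Δ3 clk=1 e=0 f=1 c=1 a=0 b=0 d=1
t2.Δ4 clk=1 e=1 f=1 c=1 a=0 b=0 d=1
t2.Δ5 clk=1 e=1 f=1 c=0 a=0 b=0 d=1
t3.Δ0 clk=1 e=1 f=1 c=0 a=0 b=0 d=1
t3.Δ1 clk=0 e=1 f=1 c=0 a=0 b=0 d=1
t4.Δ0 clk=0 e=1 f=1 c=0 a=0 b=0 d=1
t4.Δ1 clk=1 e=1 f=1 c=0 a=0 b=0 d=1
t4.Δ2 clk=1 e=1 f=1 c=0 a=0 b=0 d=0
t4.Δ3 clk=1 e=1 f=1 c=0 a=1 b=0 d=0
t4.Δ4 clk=1 e=0 f=1 c=0 a=1 b=0 d=0
t4.Δ5 clk=1 e=0 f=1 c=1 a=1 b=0 d=0
t5.Δ0 clk=1 e=0 f=1 c=1 a=1 b=0 d=0
t5.Δ1 clk=0 e=0 f=1 c=1 a=1 b=0 d=0
t6.Δ0 clk=0 e=0 f=1 c=1 a=1 b=0 d=0
t6.Δ1 clk=1 e=0 f=1 c=1 a=1 b=0 d=0
t6.Δ2 clk=1 e=0 f=1 c=1 a=1 b=0 d=1
t6.Δ3 clk=1 e=0 f=1 c=1 a=0 b=0 d=1
t6.Δ4 clk=1 e=1 f=1 c=1 a=0 b=0 d=1
t6.Δ5 clk=1 e=1 f=1 c=0 a=0 b=0 d=1
t7.Δ0 clk=1 e=1 f=1 c=0 a=0 b=0 d=1
t7.Δ1 clk=0 e=1 f=1 c=0 a=0 b=0 d=1
t8.Δ0 clk=0 e=1 f=1 c=0 a=0 b=0 d=1
t8.Δ1 clk=1 e=1 f=1 c=0 a=0 b=0 d=1
t8.Δ2 clk=1 e=1 f=1 c=0 a=0 b=0 d=0
t8.Δ3 clk=1 e=1 f=1 c=0 a=1 b=0 d=0
t8.Δ4 clk=1 e=0 f=1 c=0 a=1 b=0 d=0
t8.Δ5 clk=1 e=0 f=1 c=1 a=1 b=0 d=0
t9.Δ0 clk=1 e=0 f=1 c=1 a=1 b=0 d=0
t9.Δ1 clk=0 e=0 f=1 c=1 a=1 b=0 d=0
t10.Δ0 clk=0 e=0 f=1 c=1 a=1 b=0 d=0
t10.Δ1 clk=1 e=0 f=1 c=1 a=1 b=0 d=0
t10.Δ2 clk=1 e=0 f=1 c=1 a=1 b=0 d=1
t10.Δ3 clk=1 e=0 f=1 c=1 a=0 b=0 d=1
t10.Δ4 clk=1 e=1 f=1 c=1 a=0 b=0 d=1
t10.Δ5 clk=1 e=1 f=1 c=0 a=0 b=0 d=1
t11.Δ0 clk=1 e=1 f=1 c=0 a=0 b=0 d=1
t11.Δ1 clk=0 e=1 f=1 c=0 a=0 b=0 d=1
t12.Δ0 clk=0 e=1 f=1 c=0 a=0 b=0 d=1
t12.Δ1 clk=1 e=1 f=1 c=0 a=0 b=0 d=1
t12.Δ2 clk=1 e=1 f=1 c=0 a=0 b=0 d=0
t12.Δ3 clk=1 e=1 f=1 c=0 a=1 b=0 d=0
t12.Δ4 clk=1 e=0 f=1 c=0 a=1 b=0 d=0
t12.Δ5 clk=1 e=0 f=1 c=1 a=1 b=0 d=0
t13.Δ0 clk=1 e=0 f=1 c=1 a=1 b=0 d=0
t13.Δ1 clk=0 e=0 f=1 c=1 a=1 b=0 d=0
t14.Δ0 clk=0 e=0 f=1 c=1 a=1 b=0 d=0
t14.Δ1 clk=1 e=0 f=1 c=1 a=1 b=0 d=0
t14.Δ2 clk=1 e=0 f=1 c=1 a=1 b=0 d=1
t14.Δ3 clk=1 e=0 f=1 c=1 a=0 b=0 d=1
t14.Δ4 clk=1 e=1 f=1 c=1 a=0 b=0 d=1
t14.Δ5 clk=1 e=1 f=1 c=0 a=0 b=0 d=1
t15.Δ0 clk=1 e=1 f=1 c=0 a=0 b=0 d=1
t15.Δ1 clk=0 e=1 f=1 c=0 a=0 b=0 d=1
t16.Δ0 clk=0 e=1 f=1 c=0 a=0 b=0 d=1
t16.Δ1 clk=1 e=1 f=1 c=0 a=0 b=0 d=1
t16.Δ2 clk=1 e=1 f=1 c=0 a=0 b=0 d=0
t16.Δ3 clk=1 e=1 f=1 c=0 a=1 b=0 d=0
t16.Δ4 clk=1 e=0 f=1 c=0 a=1 b=0 d=0
t16.Δ5 clk=1 e=0 f=1 c=1 a=1 b=0 d=0
t17.Δ0 clk=1 e=0 f=1 c=1 a=1 b=0 d=0
t17.Δ1 clk=0 e=0 f=1 c=1 a=1 b=0 d=0
t18.Δ0 clk=0 e=0 f=1 c=1 a=1 b=0 d=0
t18.Δ1 clk=1 e=0 f=1 c=1 a=1 b=0 d=0
t18.Δ2 clk=1 e=0 f=1 c=1 a=1 b=0 d=1
t18.Δ3 clk=1 e=0 f=1 c=1 a=0 b=0 d=1
t18.Δ4 clk=1 e=1 f=1 c=1 a=0 b=0 d=1
t18.Δ5 clk=1 e=1 f=1 c=0 a=0 b=0 d=1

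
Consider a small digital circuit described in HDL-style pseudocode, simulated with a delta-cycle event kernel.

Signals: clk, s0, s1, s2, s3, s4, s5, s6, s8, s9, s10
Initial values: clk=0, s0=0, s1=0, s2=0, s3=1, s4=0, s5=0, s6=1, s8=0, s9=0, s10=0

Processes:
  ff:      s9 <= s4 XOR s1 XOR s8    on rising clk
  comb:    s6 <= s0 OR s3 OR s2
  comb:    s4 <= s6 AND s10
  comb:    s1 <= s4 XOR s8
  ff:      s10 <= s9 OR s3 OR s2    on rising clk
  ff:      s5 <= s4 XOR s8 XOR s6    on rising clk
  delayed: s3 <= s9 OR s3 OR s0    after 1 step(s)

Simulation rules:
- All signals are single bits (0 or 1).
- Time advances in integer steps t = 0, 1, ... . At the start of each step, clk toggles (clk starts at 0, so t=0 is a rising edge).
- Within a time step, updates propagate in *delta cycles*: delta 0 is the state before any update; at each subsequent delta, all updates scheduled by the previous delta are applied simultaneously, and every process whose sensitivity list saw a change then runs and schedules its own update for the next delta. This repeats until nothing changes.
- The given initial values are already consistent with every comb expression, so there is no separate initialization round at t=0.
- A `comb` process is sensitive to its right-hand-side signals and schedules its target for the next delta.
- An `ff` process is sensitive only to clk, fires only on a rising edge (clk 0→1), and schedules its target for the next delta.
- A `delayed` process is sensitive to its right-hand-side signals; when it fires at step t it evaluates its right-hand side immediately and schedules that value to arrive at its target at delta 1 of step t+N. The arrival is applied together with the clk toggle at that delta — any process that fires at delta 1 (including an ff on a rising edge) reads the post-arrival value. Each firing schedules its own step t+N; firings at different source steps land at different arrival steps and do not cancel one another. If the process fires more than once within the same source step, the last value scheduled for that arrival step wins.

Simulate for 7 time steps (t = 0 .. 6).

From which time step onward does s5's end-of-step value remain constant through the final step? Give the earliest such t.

2

t=0 Δ0: s4=0 s6=1 s3=1 clk=0 s10=0 s9=0 s0=0 s1=0 s5=0 s2=0 s8=0
  Δ1: clk:0→1
  Δ2: s10:0→1, s5:0→1
  Δ3: s4:0→1
  Δ4: s1:0→1
  (4Δ to stable)
t=1 Δ0: s4=1 s6=1 s3=1 clk=1 s10=1 s9=0 s0=0 s1=1 s5=1 s2=0 s8=0
  Δ1: clk:1→0
  (1Δ to stable)
t=2 Δ0: s4=1 s6=1 s3=1 clk=0 s10=1 s9=0 s0=0 s1=1 s5=1 s2=0 s8=0
  Δ1: clk:0→1
  Δ2: s5:1→0
  (2Δ to stable)
t=3 Δ0: s4=1 s6=1 s3=1 clk=1 s10=1 s9=0 s0=0 s1=1 s5=0 s2=0 s8=0
  Δ1: clk:1→0
  (1Δ to stable)
t=4 Δ0: s4=1 s6=1 s3=1 clk=0 s10=1 s9=0 s0=0 s1=1 s5=0 s2=0 s8=0
  Δ1: clk:0→1
  (1Δ to stable)
t=5 Δ0: s4=1 s6=1 s3=1 clk=1 s10=1 s9=0 s0=0 s1=1 s5=0 s2=0 s8=0
  Δ1: clk:1→0
  (1Δ to stable)
t=6 Δ0: s4=1 s6=1 s3=1 clk=0 s10=1 s9=0 s0=0 s1=1 s5=0 s2=0 s8=0
  Δ1: clk:0→1
  (1Δ to stable)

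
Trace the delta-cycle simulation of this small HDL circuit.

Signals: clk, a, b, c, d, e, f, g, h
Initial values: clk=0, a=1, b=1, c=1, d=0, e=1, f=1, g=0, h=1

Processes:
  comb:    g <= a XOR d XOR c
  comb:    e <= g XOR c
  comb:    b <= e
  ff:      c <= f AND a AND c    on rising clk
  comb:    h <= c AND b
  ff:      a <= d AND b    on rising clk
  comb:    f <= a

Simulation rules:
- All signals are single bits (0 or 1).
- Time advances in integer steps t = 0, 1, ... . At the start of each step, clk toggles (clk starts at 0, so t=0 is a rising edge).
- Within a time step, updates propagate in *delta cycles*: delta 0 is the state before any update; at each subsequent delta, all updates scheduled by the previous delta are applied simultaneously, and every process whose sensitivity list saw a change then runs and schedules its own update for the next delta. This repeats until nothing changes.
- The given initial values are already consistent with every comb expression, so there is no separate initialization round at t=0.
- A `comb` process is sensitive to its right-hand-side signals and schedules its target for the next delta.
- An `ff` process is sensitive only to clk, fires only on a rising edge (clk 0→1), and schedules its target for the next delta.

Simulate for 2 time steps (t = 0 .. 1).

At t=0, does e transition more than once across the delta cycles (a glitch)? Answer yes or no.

no

t0.Δ0 g=0 f=1 e=1 clk=0 b=1 h=1 d=0 a=1 c=1
t0.Δ1 g=0 f=1 e=1 clk=1 b=1 h=1 d=0 a=1 c=1
t0.Δ2 g=0 f=1 e=1 clk=1 b=1 h=1 d=0 a=0 c=1
t0.Δ3 g=1 f=0 e=1 clk=1 b=1 h=1 d=0 a=0 c=1
t0.Δ4 g=1 f=0 e=0 clk=1 b=1 h=1 d=0 a=0 c=1
t0.Δ5 g=1 f=0 e=0 clk=1 b=0 h=1 d=0 a=0 c=1
t0.Δ6 g=1 f=0 e=0 clk=1 b=0 h=0 d=0 a=0 c=1
t1.Δ0 g=1 f=0 e=0 clk=1 b=0 h=0 d=0 a=0 c=1
t1.Δ1 g=1 f=0 e=0 clk=0 b=0 h=0 d=0 a=0 c=1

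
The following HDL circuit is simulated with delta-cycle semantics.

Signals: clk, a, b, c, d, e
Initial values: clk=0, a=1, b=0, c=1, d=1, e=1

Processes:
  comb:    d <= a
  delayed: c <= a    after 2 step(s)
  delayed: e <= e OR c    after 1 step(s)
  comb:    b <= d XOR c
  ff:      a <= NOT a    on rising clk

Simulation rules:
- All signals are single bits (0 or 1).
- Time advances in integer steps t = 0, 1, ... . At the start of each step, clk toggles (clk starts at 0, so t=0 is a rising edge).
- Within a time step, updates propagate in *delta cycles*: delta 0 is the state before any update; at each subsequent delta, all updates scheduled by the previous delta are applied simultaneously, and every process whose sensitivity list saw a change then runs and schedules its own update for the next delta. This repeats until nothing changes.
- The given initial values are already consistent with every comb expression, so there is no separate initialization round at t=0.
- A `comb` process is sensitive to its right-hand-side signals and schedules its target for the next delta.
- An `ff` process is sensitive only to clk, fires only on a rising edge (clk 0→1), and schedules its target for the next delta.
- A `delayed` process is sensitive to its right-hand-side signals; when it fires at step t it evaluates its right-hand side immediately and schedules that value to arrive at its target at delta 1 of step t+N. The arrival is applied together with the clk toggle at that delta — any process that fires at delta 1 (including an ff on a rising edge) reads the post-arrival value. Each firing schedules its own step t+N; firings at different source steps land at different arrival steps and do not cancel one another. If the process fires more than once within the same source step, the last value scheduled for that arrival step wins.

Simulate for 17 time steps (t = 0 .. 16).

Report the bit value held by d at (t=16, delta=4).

0

[bits: e,c,a,b,clk,d]
t=0: Δ0=111001 Δ1=111011 Δ2=110011 Δ3=110010 Δ4=110110 | 4Δ
t=1: Δ0=110110 Δ1=110100 | 1Δ
t=2: Δ0=110100 Δ1=100110 Δ2=101010 Δ3=101011 Δ4=101111 | 4Δ
t=3: Δ0=101111 Δ1=101101 | 1Δ
t=4: Δ0=101101 Δ1=111111 Δ2=110011 Δ3=110010 Δ4=110110 | 4Δ
t=5: Δ0=110110 Δ1=110100 | 1Δ
t=6: Δ0=110100 Δ1=100110 Δ2=101010 Δ3=101011 Δ4=101111 | 4Δ
t=7: Δ0=101111 Δ1=101101 | 1Δ
t=8: Δ0=101101 Δ1=111111 Δ2=110011 Δ3=110010 Δ4=110110 | 4Δ
t=9: Δ0=110110 Δ1=110100 | 1Δ
t=10: Δ0=110100 Δ1=100110 Δ2=101010 Δ3=101011 Δ4=101111 | 4Δ
t=11: Δ0=101111 Δ1=101101 | 1Δ
t=12: Δ0=101101 Δ1=111111 Δ2=110011 Δ3=110010 Δ4=110110 | 4Δ
t=13: Δ0=110110 Δ1=110100 | 1Δ
t=14: Δ0=110100 Δ1=100110 Δ2=101010 Δ3=101011 Δ4=101111 | 4Δ
t=15: Δ0=101111 Δ1=101101 | 1Δ
t=16: Δ0=101101 Δ1=111111 Δ2=110011 Δ3=110010 Δ4=110110 | 4Δ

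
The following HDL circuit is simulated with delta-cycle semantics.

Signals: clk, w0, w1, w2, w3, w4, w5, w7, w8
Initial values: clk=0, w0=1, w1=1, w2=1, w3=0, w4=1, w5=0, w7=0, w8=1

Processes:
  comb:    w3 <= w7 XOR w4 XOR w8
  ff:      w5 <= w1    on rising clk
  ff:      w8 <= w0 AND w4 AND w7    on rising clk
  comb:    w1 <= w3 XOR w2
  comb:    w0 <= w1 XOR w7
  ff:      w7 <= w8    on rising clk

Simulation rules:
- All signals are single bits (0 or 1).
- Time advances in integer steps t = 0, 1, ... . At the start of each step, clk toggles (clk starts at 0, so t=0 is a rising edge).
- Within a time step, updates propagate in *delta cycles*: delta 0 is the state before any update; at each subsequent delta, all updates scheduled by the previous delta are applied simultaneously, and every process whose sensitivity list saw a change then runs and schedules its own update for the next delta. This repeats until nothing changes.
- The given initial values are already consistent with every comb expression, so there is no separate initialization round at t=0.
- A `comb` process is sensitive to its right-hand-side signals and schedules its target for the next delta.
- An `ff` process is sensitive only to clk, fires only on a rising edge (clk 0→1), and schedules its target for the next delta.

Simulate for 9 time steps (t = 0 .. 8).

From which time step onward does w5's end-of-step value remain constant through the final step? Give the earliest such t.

4

[bits: w5,w2,w4,w1,w7,w8,w0,clk,w3]
t=0: Δ0=011101100 Δ1=011101110 Δ2=111110110 Δ3=111110010 | 3Δ
t=1: Δ0=111110010 Δ1=111110000 | 1Δ
t=2: Δ0=111110000 Δ1=111110010 Δ2=111100010 Δ3=111100111 Δ4=111000111 Δ5=111000011 | 5Δ
t=3: Δ0=111000011 Δ1=111000001 | 1Δ
t=4: Δ0=111000001 Δ1=111000011 Δ2=011000011 | 2Δ
t=5: Δ0=011000011 Δ1=011000001 | 1Δ
t=6: Δ0=011000001 Δ1=011000011 | 1Δ
t=7: Δ0=011000011 Δ1=011000001 | 1Δ
t=8: Δ0=011000001 Δ1=011000011 | 1Δ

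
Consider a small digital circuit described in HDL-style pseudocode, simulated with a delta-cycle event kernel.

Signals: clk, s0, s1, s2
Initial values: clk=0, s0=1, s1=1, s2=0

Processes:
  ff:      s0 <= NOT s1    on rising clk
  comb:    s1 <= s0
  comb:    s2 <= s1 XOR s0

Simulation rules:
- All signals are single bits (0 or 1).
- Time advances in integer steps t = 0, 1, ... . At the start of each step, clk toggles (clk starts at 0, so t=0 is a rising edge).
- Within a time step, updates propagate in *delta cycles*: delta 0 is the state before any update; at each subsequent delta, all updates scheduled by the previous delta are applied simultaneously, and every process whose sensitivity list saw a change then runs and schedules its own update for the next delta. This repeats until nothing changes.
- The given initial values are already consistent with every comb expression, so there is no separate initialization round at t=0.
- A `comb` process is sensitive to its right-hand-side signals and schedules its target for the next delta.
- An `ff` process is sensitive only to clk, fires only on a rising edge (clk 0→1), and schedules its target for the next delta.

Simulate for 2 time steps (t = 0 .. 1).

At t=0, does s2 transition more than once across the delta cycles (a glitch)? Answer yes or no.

[bits: s2,s1,clk,s0]
t=0: Δ0=0101 Δ1=0111 Δ2=0110 Δ3=1010 Δ4=0010 | 4Δ
t=1: Δ0=0010 Δ1=0000 | 1Δ

yes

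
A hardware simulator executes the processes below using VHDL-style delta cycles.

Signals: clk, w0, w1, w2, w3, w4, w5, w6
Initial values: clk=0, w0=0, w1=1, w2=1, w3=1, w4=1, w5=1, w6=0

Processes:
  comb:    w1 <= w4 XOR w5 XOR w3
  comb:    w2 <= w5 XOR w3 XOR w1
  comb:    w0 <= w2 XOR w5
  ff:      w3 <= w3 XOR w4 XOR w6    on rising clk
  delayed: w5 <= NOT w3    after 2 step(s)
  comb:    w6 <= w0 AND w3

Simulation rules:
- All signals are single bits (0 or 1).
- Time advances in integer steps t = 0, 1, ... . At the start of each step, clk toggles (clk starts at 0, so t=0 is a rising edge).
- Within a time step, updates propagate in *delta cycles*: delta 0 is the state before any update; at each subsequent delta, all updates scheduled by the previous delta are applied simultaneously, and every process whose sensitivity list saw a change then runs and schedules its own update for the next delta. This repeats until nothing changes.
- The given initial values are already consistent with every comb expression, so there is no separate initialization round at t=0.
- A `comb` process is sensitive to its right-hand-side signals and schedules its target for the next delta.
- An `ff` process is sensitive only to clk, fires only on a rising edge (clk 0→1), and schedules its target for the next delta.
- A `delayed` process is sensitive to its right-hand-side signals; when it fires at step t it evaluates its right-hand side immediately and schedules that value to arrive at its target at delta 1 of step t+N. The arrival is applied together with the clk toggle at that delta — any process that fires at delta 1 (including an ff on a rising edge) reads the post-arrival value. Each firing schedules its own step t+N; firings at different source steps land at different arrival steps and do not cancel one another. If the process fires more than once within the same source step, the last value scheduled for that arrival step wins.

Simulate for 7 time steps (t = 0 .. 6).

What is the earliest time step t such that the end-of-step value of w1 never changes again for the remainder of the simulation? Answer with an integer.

2

t0.Δ0 w6=0 clk=0 w4=1 w5=1 w2=1 w0=0 w3=1 w1=1
t0.Δ1 w6=0 clk=1 w4=1 w5=1 w2=1 w0=0 w3=1 w1=1
t0.Δ2 w6=0 clk=1 w4=1 w5=1 w2=1 w0=0 w3=0 w1=1
t0.Δ3 w6=0 clk=1 w4=1 w5=1 w2=0 w0=0 w3=0 w1=0
t0.Δ4 w6=0 clk=1 w4=1 w5=1 w2=1 w0=1 w3=0 w1=0
t0.Δ5 w6=0 clk=1 w4=1 w5=1 w2=1 w0=0 w3=0 w1=0
t1.Δ0 w6=0 clk=1 w4=1 w5=1 w2=1 w0=0 w3=0 w1=0
t1.Δ1 w6=0 clk=0 w4=1 w5=1 w2=1 w0=0 w3=0 w1=0
t2.Δ0 w6=0 clk=0 w4=1 w5=1 w2=1 w0=0 w3=0 w1=0
t2.Δ1 w6=0 clk=1 w4=1 w5=1 w2=1 w0=0 w3=0 w1=0
t2.Δ2 w6=0 clk=1 w4=1 w5=1 w2=1 w0=0 w3=1 w1=0
t2.Δ3 w6=0 clk=1 w4=1 w5=1 w2=0 w0=0 w3=1 w1=1
t2.Δ4 w6=0 clk=1 w4=1 w5=1 w2=1 w0=1 w3=1 w1=1
t2.Δ5 w6=1 clk=1 w4=1 w5=1 w2=1 w0=0 w3=1 w1=1
t2.Δ6 w6=0 clk=1 w4=1 w5=1 w2=1 w0=0 w3=1 w1=1
t3.Δ0 w6=0 clk=1 w4=1 w5=1 w2=1 w0=0 w3=1 w1=1
t3.Δ1 w6=0 clk=0 w4=1 w5=1 w2=1 w0=0 w3=1 w1=1
t4.Δ0 w6=0 clk=0 w4=1 w5=1 w2=1 w0=0 w3=1 w1=1
t4.Δ1 w6=0 clk=1 w4=1 w5=0 w2=1 w0=0 w3=1 w1=1
t4.Δ2 w6=0 clk=1 w4=1 w5=0 w2=0 w0=1 w3=0 w1=0
t4.Δ3 w6=0 clk=1 w4=1 w5=0 w2=0 w0=0 w3=0 w1=1
t4.Δ4 w6=0 clk=1 w4=1 w5=0 w2=1 w0=0 w3=0 w1=1
t4.Δ5 w6=0 clk=1 w4=1 w5=0 w2=1 w0=1 w3=0 w1=1
t5.Δ0 w6=0 clk=1 w4=1 w5=0 w2=1 w0=1 w3=0 w1=1
t5.Δ1 w6=0 clk=0 w4=1 w5=0 w2=1 w0=1 w3=0 w1=1
t6.Δ0 w6=0 clk=0 w4=1 w5=0 w2=1 w0=1 w3=0 w1=1
t6.Δ1 w6=0 clk=1 w4=1 w5=1 w2=1 w0=1 w3=0 w1=1
t6.Δ2 w6=0 clk=1 w4=1 w5=1 w2=0 w0=0 w3=1 w1=0
t6.Δ3 w6=0 clk=1 w4=1 w5=1 w2=0 w0=1 w3=1 w1=1
t6.Δ4 w6=1 clk=1 w4=1 w5=1 w2=1 w0=1 w3=1 w1=1
t6.Δ5 w6=1 clk=1 w4=1 w5=1 w2=1 w0=0 w3=1 w1=1
t6.Δ6 w6=0 clk=1 w4=1 w5=1 w2=1 w0=0 w3=1 w1=1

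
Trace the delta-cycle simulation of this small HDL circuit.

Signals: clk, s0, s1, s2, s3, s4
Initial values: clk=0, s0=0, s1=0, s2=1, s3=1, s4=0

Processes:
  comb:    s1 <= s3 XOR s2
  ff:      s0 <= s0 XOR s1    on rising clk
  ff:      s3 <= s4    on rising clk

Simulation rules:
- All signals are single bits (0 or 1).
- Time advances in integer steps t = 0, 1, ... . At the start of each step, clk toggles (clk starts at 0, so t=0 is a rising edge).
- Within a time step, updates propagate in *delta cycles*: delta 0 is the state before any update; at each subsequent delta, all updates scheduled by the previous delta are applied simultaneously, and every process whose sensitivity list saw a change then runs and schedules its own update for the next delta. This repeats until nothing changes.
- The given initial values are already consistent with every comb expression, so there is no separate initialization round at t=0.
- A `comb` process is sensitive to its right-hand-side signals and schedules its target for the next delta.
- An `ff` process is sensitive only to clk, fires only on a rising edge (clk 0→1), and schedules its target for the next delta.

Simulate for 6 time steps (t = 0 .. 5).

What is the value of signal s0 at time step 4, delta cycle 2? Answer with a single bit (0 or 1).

0

[bits: s2,s0,s4,s1,s3,clk]
t=0: Δ0=100010 Δ1=100011 Δ2=100001 Δ3=100101 | 3Δ
t=1: Δ0=100101 Δ1=100100 | 1Δ
t=2: Δ0=100100 Δ1=100101 Δ2=110101 | 2Δ
t=3: Δ0=110101 Δ1=110100 | 1Δ
t=4: Δ0=110100 Δ1=110101 Δ2=100101 | 2Δ
t=5: Δ0=100101 Δ1=100100 | 1Δ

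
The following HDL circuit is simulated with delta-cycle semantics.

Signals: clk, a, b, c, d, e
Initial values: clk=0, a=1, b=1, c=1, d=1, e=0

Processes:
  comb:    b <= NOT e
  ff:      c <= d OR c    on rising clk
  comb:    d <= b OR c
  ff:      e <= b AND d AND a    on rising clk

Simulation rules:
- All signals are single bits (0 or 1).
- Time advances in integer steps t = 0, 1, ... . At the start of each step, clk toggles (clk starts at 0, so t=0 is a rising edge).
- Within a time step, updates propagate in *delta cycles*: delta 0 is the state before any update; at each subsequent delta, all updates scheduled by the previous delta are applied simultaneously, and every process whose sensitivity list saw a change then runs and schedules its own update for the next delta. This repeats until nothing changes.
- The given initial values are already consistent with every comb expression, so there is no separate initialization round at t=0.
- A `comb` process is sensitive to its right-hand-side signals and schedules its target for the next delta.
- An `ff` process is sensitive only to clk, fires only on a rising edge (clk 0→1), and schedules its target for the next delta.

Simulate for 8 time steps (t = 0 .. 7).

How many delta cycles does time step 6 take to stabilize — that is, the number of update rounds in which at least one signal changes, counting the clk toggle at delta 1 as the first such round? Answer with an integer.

t=0 Δ0: b=1 c=1 e=0 clk=0 a=1 d=1
  Δ1: clk:0→1
  Δ2: e:0→1
  Δ3: b:1→0
  (3Δ to stable)
t=1 Δ0: b=0 c=1 e=1 clk=1 a=1 d=1
  Δ1: clk:1→0
  (1Δ to stable)
t=2 Δ0: b=0 c=1 e=1 clk=0 a=1 d=1
  Δ1: clk:0→1
  Δ2: e:1→0
  Δ3: b:0→1
  (3Δ to stable)
t=3 Δ0: b=1 c=1 e=0 clk=1 a=1 d=1
  Δ1: clk:1→0
  (1Δ to stable)
t=4 Δ0: b=1 c=1 e=0 clk=0 a=1 d=1
  Δ1: clk:0→1
  Δ2: e:0→1
  Δ3: b:1→0
  (3Δ to stable)
t=5 Δ0: b=0 c=1 e=1 clk=1 a=1 d=1
  Δ1: clk:1→0
  (1Δ to stable)
t=6 Δ0: b=0 c=1 e=1 clk=0 a=1 d=1
  Δ1: clk:0→1
  Δ2: e:1→0
  Δ3: b:0→1
  (3Δ to stable)
t=7 Δ0: b=1 c=1 e=0 clk=1 a=1 d=1
  Δ1: clk:1→0
  (1Δ to stable)

3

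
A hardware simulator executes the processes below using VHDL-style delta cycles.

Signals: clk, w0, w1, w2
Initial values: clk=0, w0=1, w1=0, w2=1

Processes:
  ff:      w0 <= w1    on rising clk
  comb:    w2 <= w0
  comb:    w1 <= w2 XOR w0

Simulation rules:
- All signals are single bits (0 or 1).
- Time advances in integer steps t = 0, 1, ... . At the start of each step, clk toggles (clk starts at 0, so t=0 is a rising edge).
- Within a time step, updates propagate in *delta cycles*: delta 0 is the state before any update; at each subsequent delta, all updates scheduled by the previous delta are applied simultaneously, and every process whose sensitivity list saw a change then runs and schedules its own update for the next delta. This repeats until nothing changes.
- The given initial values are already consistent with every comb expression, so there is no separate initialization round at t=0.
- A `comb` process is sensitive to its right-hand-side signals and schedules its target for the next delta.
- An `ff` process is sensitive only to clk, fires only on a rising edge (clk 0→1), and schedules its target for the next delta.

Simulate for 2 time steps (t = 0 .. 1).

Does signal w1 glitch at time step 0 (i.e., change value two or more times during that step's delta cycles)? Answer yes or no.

yes

t0.Δ0 w0=1 clk=0 w1=0 w2=1
t0.Δ1 w0=1 clk=1 w1=0 w2=1
t0.Δ2 w0=0 clk=1 w1=0 w2=1
t0.Δ3 w0=0 clk=1 w1=1 w2=0
t0.Δ4 w0=0 clk=1 w1=0 w2=0
t1.Δ0 w0=0 clk=1 w1=0 w2=0
t1.Δ1 w0=0 clk=0 w1=0 w2=0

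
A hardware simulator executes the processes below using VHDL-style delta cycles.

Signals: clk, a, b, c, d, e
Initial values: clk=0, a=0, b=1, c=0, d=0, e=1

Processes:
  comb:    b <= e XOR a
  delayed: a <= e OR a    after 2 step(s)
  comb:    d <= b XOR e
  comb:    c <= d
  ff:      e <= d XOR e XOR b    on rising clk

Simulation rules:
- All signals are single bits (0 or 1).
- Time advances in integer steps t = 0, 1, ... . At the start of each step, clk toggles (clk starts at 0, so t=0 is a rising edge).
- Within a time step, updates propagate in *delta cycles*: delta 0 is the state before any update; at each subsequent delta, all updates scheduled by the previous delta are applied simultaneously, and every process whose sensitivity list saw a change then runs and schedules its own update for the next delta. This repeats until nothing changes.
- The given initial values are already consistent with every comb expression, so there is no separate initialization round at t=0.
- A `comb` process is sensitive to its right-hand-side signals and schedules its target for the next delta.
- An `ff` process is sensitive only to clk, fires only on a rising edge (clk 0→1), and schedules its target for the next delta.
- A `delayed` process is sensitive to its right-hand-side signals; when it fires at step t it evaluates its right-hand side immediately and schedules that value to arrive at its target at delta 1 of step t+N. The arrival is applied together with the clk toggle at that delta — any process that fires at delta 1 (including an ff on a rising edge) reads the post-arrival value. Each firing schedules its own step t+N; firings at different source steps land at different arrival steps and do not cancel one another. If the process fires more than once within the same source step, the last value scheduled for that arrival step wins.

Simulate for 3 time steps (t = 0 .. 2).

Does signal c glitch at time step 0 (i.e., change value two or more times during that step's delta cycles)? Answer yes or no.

t=0 Δ0: b=1 d=0 a=0 c=0 e=1 clk=0
  Δ1: clk:0→1
  Δ2: e:1→0
  Δ3: b:1→0, d:0→1
  Δ4: d:1→0, c:0→1
  Δ5: c:1→0
  (5Δ to stable)
t=1 Δ0: b=0 d=0 a=0 c=0 e=0 clk=1
  Δ1: clk:1→0
  (1Δ to stable)
t=2 Δ0: b=0 d=0 a=0 c=0 e=0 clk=0
  Δ1: clk:0→1
  (1Δ to stable)

yes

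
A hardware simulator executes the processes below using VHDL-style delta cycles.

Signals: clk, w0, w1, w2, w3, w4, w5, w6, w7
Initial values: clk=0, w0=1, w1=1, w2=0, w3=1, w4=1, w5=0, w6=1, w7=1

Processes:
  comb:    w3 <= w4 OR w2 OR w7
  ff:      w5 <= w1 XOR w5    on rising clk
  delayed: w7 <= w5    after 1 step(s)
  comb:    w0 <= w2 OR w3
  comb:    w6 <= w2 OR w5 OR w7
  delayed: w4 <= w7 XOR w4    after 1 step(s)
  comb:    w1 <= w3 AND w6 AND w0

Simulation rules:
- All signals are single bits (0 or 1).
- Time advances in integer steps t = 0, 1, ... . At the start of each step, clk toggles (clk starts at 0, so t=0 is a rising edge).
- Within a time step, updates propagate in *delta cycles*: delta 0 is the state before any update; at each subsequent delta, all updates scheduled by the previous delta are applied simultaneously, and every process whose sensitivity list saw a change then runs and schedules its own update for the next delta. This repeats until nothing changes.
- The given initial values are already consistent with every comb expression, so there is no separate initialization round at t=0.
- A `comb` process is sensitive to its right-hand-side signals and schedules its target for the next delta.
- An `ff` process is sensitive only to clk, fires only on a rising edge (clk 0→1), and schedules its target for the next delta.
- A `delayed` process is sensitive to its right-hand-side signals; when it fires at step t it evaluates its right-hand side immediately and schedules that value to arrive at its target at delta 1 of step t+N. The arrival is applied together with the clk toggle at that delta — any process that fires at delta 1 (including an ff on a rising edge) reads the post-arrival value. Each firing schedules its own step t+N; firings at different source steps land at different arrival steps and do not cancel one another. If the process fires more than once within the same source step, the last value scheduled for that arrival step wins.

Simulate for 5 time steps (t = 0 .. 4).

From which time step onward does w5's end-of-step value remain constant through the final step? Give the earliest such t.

2

t0.Δ0 w6=1 w3=1 clk=0 w4=1 w2=0 w0=1 w7=1 w5=0 w1=1
t0.Δ1 w6=1 w3=1 clk=1 w4=1 w2=0 w0=1 w7=1 w5=0 w1=1
t0.Δ2 w6=1 w3=1 clk=1 w4=1 w2=0 w0=1 w7=1 w5=1 w1=1
t1.Δ0 w6=1 w3=1 clk=1 w4=1 w2=0 w0=1 w7=1 w5=1 w1=1
t1.Δ1 w6=1 w3=1 clk=0 w4=1 w2=0 w0=1 w7=1 w5=1 w1=1
t2.Δ0 w6=1 w3=1 clk=0 w4=1 w2=0 w0=1 w7=1 w5=1 w1=1
t2.Δ1 w6=1 w3=1 clk=1 w4=1 w2=0 w0=1 w7=1 w5=1 w1=1
t2.Δ2 w6=1 w3=1 clk=1 w4=1 w2=0 w0=1 w7=1 w5=0 w1=1
t3.Δ0 w6=1 w3=1 clk=1 w4=1 w2=0 w0=1 w7=1 w5=0 w1=1
t3.Δ1 w6=1 w3=1 clk=0 w4=1 w2=0 w0=1 w7=0 w5=0 w1=1
t3.Δ2 w6=0 w3=1 clk=0 w4=1 w2=0 w0=1 w7=0 w5=0 w1=1
t3.Δ3 w6=0 w3=1 clk=0 w4=1 w2=0 w0=1 w7=0 w5=0 w1=0
t4.Δ0 w6=0 w3=1 clk=0 w4=1 w2=0 w0=1 w7=0 w5=0 w1=0
t4.Δ1 w6=0 w3=1 clk=1 w4=1 w2=0 w0=1 w7=0 w5=0 w1=0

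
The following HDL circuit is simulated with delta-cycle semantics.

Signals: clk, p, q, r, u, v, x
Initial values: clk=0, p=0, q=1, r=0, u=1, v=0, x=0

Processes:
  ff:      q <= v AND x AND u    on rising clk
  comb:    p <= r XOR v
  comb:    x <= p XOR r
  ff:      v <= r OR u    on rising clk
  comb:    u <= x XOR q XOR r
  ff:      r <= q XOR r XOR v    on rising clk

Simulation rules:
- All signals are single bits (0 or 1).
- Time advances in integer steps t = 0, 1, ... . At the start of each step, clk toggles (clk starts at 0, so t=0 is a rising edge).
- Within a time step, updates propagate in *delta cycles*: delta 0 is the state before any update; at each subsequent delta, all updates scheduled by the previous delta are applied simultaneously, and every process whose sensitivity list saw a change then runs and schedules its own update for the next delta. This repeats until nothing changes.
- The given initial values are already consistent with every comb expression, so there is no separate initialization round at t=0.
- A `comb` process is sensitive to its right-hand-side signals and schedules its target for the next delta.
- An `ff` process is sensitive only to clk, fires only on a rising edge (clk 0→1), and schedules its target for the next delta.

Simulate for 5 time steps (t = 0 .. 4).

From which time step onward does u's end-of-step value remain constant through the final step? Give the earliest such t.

2

t0.Δ0 p=0 v=0 x=0 r=0 clk=0 q=1 u=1
t0.Δ1 p=0 v=0 x=0 r=0 clk=1 q=1 u=1
t0.Δ2 p=0 v=1 x=0 r=1 clk=1 q=0 u=1
t0.Δ3 p=0 v=1 x=1 r=1 clk=1 q=0 u=1
t0.Δ4 p=0 v=1 x=1 r=1 clk=1 q=0 u=0
t1.Δ0 p=0 v=1 x=1 r=1 clk=1 q=0 u=0
t1.Δ1 p=0 v=1 x=1 r=1 clk=0 q=0 u=0
t2.Δ0 p=0 v=1 x=1 r=1 clk=0 q=0 u=0
t2.Δ1 p=0 v=1 x=1 r=1 clk=1 q=0 u=0
t2.Δ2 p=0 v=1 x=1 r=0 clk=1 q=0 u=0
t2.Δ3 p=1 v=1 x=0 r=0 clk=1 q=0 u=1
t2.Δ4 p=1 v=1 x=1 r=0 clk=1 q=0 u=0
t2.Δ5 p=1 v=1 x=1 r=0 clk=1 q=0 u=1
t3.Δ0 p=1 v=1 x=1 r=0 clk=1 q=0 u=1
t3.Δ1 p=1 v=1 x=1 r=0 clk=0 q=0 u=1
t4.Δ0 p=1 v=1 x=1 r=0 clk=0 q=0 u=1
t4.Δ1 p=1 v=1 x=1 r=0 clk=1 q=0 u=1
t4.Δ2 p=1 v=1 x=1 r=1 clk=1 q=1 u=1
t4.Δ3 p=0 v=1 x=0 r=1 clk=1 q=1 u=1
t4.Δ4 p=0 v=1 x=1 r=1 clk=1 q=1 u=0
t4.Δ5 p=0 v=1 x=1 r=1 clk=1 q=1 u=1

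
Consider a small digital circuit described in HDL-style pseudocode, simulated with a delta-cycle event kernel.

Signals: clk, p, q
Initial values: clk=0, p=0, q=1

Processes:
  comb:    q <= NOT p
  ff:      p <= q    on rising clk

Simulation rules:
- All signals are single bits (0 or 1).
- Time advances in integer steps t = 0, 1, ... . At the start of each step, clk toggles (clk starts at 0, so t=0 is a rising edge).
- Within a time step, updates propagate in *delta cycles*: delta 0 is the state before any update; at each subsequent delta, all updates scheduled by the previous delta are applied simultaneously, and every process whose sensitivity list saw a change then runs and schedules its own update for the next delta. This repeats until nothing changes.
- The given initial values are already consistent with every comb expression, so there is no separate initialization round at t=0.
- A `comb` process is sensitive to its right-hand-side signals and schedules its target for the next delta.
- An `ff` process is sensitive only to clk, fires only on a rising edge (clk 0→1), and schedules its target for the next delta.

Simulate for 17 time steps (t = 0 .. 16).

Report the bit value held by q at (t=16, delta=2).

[bits: p,q,clk]
t=0: Δ0=010 Δ1=011 Δ2=111 Δ3=101 | 3Δ
t=1: Δ0=101 Δ1=100 | 1Δ
t=2: Δ0=100 Δ1=101 Δ2=001 Δ3=011 | 3Δ
t=3: Δ0=011 Δ1=010 | 1Δ
t=4: Δ0=010 Δ1=011 Δ2=111 Δ3=101 | 3Δ
t=5: Δ0=101 Δ1=100 | 1Δ
t=6: Δ0=100 Δ1=101 Δ2=001 Δ3=011 | 3Δ
t=7: Δ0=011 Δ1=010 | 1Δ
t=8: Δ0=010 Δ1=011 Δ2=111 Δ3=101 | 3Δ
t=9: Δ0=101 Δ1=100 | 1Δ
t=10: Δ0=100 Δ1=101 Δ2=001 Δ3=011 | 3Δ
t=11: Δ0=011 Δ1=010 | 1Δ
t=12: Δ0=010 Δ1=011 Δ2=111 Δ3=101 | 3Δ
t=13: Δ0=101 Δ1=100 | 1Δ
t=14: Δ0=100 Δ1=101 Δ2=001 Δ3=011 | 3Δ
t=15: Δ0=011 Δ1=010 | 1Δ
t=16: Δ0=010 Δ1=011 Δ2=111 Δ3=101 | 3Δ

1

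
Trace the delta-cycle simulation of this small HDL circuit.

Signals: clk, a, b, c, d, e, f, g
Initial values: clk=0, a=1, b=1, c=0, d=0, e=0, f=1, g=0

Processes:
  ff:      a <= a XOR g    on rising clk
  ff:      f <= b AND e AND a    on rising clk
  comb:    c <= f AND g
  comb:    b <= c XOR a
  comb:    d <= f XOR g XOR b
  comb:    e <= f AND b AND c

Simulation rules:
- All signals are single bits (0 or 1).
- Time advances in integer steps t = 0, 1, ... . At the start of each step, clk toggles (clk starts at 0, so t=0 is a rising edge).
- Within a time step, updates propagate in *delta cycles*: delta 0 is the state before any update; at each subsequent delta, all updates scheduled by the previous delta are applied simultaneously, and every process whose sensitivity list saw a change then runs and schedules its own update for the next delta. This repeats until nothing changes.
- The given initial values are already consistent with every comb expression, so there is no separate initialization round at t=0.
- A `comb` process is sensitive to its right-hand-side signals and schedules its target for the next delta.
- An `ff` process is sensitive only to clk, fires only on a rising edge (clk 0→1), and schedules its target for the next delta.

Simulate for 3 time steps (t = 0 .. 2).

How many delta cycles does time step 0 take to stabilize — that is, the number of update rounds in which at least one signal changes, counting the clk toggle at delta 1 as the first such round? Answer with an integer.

[bits: d,c,e,f,g,a,b,clk]
t=0: Δ0=00010110 Δ1=00010111 Δ2=00000111 Δ3=10000111 | 3Δ
t=1: Δ0=10000111 Δ1=10000110 | 1Δ
t=2: Δ0=10000110 Δ1=10000111 | 1Δ

3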